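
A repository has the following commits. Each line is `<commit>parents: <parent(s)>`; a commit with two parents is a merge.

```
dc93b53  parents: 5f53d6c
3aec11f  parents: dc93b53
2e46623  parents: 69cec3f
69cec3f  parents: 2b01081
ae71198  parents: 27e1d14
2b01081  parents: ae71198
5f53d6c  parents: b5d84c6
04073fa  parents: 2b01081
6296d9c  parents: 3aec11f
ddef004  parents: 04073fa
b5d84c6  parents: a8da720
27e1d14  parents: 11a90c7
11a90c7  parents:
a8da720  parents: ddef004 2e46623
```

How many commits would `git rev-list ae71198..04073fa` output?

2

Reachable from 04073fa: {04073fa, 11a90c7, 27e1d14, 2b01081, ae71198}.
Reachable from ae71198: {11a90c7, 27e1d14, ae71198}.
In 04073fa's history but not ae71198's: {04073fa, 2b01081} — 2 commits.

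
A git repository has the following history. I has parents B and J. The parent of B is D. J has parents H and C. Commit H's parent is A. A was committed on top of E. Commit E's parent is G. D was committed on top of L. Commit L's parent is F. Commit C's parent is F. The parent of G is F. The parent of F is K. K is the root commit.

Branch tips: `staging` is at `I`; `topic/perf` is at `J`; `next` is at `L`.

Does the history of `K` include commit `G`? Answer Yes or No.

Ancestors of K: {K}.
G is not in that set, so it is not an ancestor of K.

No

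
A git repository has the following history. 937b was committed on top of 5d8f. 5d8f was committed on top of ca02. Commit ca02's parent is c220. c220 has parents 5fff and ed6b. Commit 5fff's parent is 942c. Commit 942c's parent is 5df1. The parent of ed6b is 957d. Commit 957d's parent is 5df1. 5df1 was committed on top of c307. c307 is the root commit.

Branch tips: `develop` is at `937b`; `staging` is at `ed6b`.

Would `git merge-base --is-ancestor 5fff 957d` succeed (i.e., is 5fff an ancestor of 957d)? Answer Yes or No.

No

Ancestors of 957d: {5df1, 957d, c307}.
5fff is not in that set, so it is not an ancestor of 957d.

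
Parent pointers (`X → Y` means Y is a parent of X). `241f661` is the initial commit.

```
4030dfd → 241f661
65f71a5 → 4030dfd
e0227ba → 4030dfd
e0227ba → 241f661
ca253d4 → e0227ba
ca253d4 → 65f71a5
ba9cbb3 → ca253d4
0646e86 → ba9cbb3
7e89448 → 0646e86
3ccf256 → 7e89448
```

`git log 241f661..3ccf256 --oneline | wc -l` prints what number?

8

Reachable from 3ccf256: {0646e86, 241f661, 3ccf256, 4030dfd, 65f71a5, 7e89448, ba9cbb3, ca253d4, e0227ba}.
Reachable from 241f661: {241f661}.
In 3ccf256's history but not 241f661's: {0646e86, 3ccf256, 4030dfd, 65f71a5, 7e89448, ba9cbb3, ca253d4, e0227ba} — 8 commits.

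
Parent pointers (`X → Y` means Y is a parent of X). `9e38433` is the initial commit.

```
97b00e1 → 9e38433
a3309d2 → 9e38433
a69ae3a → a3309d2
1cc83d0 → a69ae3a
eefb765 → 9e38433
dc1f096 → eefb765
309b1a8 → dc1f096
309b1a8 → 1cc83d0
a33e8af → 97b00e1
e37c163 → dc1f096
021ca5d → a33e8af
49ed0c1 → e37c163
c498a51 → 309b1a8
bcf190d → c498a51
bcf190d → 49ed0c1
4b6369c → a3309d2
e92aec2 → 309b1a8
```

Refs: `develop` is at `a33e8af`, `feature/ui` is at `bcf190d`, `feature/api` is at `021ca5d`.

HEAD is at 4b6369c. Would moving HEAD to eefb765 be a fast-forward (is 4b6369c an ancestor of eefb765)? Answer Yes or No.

No

A fast-forward from 4b6369c to eefb765 is possible iff 4b6369c is an ancestor of eefb765.
Ancestors of eefb765: {9e38433, eefb765}.
4b6369c is not among them, so fast-forward is not possible.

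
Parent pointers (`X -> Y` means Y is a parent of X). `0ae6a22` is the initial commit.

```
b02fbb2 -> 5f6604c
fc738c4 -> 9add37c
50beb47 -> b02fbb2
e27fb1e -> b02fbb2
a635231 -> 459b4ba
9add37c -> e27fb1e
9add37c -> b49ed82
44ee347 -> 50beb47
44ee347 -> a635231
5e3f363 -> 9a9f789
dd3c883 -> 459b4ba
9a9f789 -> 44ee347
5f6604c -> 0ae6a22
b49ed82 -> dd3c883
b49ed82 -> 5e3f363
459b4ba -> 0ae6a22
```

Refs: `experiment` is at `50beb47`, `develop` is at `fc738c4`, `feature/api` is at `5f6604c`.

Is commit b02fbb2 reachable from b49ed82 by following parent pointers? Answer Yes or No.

Ancestors of b49ed82 (commits reachable by following parents): {0ae6a22, 44ee347, 459b4ba, 50beb47, 5e3f363, 5f6604c, 9a9f789, a635231, b02fbb2, b49ed82, dd3c883}.
b02fbb2 is in that set, so it is an ancestor of b49ed82.

Yes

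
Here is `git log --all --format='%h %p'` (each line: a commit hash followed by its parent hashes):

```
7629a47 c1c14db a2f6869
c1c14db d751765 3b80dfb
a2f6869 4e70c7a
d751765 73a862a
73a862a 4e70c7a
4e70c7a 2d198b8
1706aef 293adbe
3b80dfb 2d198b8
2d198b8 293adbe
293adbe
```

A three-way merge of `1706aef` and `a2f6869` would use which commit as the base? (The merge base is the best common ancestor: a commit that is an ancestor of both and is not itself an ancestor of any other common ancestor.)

293adbe

Ancestors of 1706aef: {1706aef, 293adbe}.
Ancestors of a2f6869: {293adbe, 2d198b8, 4e70c7a, a2f6869}.
Common ancestors: {293adbe}.
The only common ancestor is 293adbe, so it is the merge base.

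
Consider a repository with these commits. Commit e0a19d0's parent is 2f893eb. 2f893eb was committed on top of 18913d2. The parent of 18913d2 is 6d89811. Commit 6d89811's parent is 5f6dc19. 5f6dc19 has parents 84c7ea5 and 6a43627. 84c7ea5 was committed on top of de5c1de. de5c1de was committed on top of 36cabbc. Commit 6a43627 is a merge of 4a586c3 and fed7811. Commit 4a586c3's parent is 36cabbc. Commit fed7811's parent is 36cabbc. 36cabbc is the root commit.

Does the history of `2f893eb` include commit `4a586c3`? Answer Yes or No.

Ancestors of 2f893eb (commits reachable by following parents): {18913d2, 2f893eb, 36cabbc, 4a586c3, 5f6dc19, 6a43627, 6d89811, 84c7ea5, de5c1de, fed7811}.
4a586c3 is in that set, so it is an ancestor of 2f893eb.

Yes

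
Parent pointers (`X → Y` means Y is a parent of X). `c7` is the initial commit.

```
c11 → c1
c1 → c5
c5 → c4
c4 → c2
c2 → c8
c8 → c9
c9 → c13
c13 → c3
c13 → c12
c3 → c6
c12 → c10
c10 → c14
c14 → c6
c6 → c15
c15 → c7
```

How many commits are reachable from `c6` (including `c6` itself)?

3

Walking parent pointers from c6: reachable set = {c15, c6, c7}.
That is 3 commits.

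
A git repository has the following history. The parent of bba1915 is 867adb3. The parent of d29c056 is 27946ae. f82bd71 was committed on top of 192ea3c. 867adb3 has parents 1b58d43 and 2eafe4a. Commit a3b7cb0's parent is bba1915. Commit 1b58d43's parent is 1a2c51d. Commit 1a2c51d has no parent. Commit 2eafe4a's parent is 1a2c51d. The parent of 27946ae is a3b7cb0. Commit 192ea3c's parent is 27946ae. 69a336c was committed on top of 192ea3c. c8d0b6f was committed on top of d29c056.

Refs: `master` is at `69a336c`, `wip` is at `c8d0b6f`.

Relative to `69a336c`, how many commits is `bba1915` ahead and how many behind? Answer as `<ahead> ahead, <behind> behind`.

Reachable from bba1915: {1a2c51d, 1b58d43, 2eafe4a, 867adb3, bba1915}.
Reachable from 69a336c: {192ea3c, 1a2c51d, 1b58d43, 27946ae, 2eafe4a, 69a336c, 867adb3, a3b7cb0, bba1915}.
Only in bba1915's history (ahead): {} — 0.
Only in 69a336c's history (behind): {192ea3c, 27946ae, 69a336c, a3b7cb0} — 4.

0 ahead, 4 behind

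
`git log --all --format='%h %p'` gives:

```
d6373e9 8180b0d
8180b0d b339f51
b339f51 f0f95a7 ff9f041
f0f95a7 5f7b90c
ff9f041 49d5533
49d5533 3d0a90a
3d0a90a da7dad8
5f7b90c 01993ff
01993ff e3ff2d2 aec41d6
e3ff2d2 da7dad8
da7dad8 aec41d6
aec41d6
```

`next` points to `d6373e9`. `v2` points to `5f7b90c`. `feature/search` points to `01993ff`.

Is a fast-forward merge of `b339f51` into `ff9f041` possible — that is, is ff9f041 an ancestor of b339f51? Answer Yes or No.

Yes

A fast-forward from ff9f041 to b339f51 is possible iff ff9f041 is an ancestor of b339f51.
Ancestors of b339f51: {01993ff, 3d0a90a, 49d5533, 5f7b90c, aec41d6, b339f51, da7dad8, e3ff2d2, f0f95a7, ff9f041}.
ff9f041 is among them, so fast-forward is possible.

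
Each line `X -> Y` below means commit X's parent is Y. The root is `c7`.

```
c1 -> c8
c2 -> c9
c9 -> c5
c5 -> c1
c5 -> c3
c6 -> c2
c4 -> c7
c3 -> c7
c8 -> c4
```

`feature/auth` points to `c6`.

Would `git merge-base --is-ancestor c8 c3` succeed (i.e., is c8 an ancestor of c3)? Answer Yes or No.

No

Ancestors of c3: {c3, c7}.
c8 is not in that set, so it is not an ancestor of c3.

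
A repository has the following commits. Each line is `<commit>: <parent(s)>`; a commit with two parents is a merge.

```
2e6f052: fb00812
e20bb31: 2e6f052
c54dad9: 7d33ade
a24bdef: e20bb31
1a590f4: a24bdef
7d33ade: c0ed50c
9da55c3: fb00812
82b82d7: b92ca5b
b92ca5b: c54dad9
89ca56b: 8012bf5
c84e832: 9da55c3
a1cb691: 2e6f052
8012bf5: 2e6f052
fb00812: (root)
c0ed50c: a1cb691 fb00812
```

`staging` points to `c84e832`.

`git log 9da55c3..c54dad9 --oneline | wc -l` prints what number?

5

Reachable from c54dad9: {2e6f052, 7d33ade, a1cb691, c0ed50c, c54dad9, fb00812}.
Reachable from 9da55c3: {9da55c3, fb00812}.
In c54dad9's history but not 9da55c3's: {2e6f052, 7d33ade, a1cb691, c0ed50c, c54dad9} — 5 commits.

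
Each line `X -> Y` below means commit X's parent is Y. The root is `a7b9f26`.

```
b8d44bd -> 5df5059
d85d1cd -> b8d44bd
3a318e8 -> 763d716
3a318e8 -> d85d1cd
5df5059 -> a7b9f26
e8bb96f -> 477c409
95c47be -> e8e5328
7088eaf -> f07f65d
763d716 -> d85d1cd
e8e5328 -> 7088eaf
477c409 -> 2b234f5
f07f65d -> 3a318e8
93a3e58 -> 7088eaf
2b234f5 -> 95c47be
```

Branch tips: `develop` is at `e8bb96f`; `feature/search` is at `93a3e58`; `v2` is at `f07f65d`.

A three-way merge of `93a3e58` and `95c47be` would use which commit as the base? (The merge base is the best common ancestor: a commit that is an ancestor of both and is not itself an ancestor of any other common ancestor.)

Ancestors of 93a3e58: {3a318e8, 5df5059, 7088eaf, 763d716, 93a3e58, a7b9f26, b8d44bd, d85d1cd, f07f65d}.
Ancestors of 95c47be: {3a318e8, 5df5059, 7088eaf, 763d716, 95c47be, a7b9f26, b8d44bd, d85d1cd, e8e5328, f07f65d}.
Common ancestors: {3a318e8, 5df5059, 7088eaf, 763d716, a7b9f26, b8d44bd, d85d1cd, f07f65d}.
Among these, 7088eaf is not an ancestor of any other common ancestor — it is the merge base.

7088eaf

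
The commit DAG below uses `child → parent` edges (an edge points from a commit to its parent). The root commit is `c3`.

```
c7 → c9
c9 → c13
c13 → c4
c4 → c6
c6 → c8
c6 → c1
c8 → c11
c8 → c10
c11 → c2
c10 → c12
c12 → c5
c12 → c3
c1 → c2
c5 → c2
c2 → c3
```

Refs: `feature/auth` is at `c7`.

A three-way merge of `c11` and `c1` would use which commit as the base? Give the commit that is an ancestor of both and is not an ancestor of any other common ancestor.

Ancestors of c11: {c11, c2, c3}.
Ancestors of c1: {c1, c2, c3}.
Common ancestors: {c2, c3}.
Among these, c2 is not an ancestor of any other common ancestor — it is the merge base.

c2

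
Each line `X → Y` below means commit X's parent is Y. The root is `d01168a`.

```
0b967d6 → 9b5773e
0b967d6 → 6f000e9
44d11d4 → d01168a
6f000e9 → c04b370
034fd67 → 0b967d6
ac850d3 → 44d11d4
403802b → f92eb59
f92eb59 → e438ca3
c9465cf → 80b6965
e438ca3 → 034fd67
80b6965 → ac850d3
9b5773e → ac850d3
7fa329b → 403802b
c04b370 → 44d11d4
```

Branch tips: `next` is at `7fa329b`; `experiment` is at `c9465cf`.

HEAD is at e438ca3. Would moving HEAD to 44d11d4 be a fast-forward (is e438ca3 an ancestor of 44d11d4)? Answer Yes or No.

No

A fast-forward from e438ca3 to 44d11d4 is possible iff e438ca3 is an ancestor of 44d11d4.
Ancestors of 44d11d4: {44d11d4, d01168a}.
e438ca3 is not among them, so fast-forward is not possible.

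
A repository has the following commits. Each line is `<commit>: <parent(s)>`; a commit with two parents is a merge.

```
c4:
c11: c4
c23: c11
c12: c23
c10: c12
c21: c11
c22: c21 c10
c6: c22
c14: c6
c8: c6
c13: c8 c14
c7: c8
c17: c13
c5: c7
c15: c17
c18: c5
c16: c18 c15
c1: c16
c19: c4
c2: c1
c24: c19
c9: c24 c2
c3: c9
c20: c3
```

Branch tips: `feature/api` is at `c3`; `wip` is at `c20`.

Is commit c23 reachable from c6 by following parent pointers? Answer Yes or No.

Ancestors of c6 (commits reachable by following parents): {c10, c11, c12, c21, c22, c23, c4, c6}.
c23 is in that set, so it is an ancestor of c6.

Yes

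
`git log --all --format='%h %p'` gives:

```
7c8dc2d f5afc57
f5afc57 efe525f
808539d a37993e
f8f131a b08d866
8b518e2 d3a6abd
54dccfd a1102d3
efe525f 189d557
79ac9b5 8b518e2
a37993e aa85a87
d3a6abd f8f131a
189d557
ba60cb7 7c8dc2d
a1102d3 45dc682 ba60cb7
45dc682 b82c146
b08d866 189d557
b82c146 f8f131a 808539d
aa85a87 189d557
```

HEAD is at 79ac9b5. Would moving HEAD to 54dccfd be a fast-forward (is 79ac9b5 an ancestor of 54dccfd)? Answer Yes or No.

A fast-forward from 79ac9b5 to 54dccfd is possible iff 79ac9b5 is an ancestor of 54dccfd.
Ancestors of 54dccfd: {189d557, 45dc682, 54dccfd, 7c8dc2d, 808539d, a1102d3, a37993e, aa85a87, b08d866, b82c146, ba60cb7, efe525f, f5afc57, f8f131a}.
79ac9b5 is not among them, so fast-forward is not possible.

No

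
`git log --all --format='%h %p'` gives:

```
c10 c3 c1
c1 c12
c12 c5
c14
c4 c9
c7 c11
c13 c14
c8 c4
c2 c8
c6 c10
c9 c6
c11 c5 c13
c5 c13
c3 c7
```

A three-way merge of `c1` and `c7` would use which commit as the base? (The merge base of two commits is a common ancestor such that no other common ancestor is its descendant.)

c5

Ancestors of c1: {c1, c12, c13, c14, c5}.
Ancestors of c7: {c11, c13, c14, c5, c7}.
Common ancestors: {c13, c14, c5}.
Among these, c5 is not an ancestor of any other common ancestor — it is the merge base.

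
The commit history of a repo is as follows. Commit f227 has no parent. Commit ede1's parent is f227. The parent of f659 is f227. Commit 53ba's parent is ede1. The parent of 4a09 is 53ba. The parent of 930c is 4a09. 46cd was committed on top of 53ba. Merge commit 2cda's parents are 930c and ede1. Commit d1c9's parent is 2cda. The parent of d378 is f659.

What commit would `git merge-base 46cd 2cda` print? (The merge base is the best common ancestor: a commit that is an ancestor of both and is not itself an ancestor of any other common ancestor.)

Ancestors of 46cd: {46cd, 53ba, ede1, f227}.
Ancestors of 2cda: {2cda, 4a09, 53ba, 930c, ede1, f227}.
Common ancestors: {53ba, ede1, f227}.
Among these, 53ba is not an ancestor of any other common ancestor — it is the merge base.

53ba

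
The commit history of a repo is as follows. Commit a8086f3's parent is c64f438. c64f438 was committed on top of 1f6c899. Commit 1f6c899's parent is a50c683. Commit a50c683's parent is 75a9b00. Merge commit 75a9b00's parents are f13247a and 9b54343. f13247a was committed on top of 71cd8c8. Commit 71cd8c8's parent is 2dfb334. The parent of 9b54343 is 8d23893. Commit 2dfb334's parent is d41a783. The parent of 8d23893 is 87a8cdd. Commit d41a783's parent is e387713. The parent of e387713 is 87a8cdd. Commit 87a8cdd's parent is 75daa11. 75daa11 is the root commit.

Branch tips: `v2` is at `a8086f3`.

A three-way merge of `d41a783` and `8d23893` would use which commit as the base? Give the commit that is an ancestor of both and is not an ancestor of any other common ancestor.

Ancestors of d41a783: {75daa11, 87a8cdd, d41a783, e387713}.
Ancestors of 8d23893: {75daa11, 87a8cdd, 8d23893}.
Common ancestors: {75daa11, 87a8cdd}.
Among these, 87a8cdd is not an ancestor of any other common ancestor — it is the merge base.

87a8cdd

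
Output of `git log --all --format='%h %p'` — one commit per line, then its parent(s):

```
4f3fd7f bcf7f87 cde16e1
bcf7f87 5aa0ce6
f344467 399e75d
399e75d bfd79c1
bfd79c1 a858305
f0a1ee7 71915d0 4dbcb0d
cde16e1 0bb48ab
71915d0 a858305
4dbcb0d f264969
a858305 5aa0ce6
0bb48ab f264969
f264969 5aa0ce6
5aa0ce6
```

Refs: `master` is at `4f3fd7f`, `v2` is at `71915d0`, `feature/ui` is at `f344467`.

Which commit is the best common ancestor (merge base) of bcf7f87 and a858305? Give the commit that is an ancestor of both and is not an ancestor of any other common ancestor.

Ancestors of bcf7f87: {5aa0ce6, bcf7f87}.
Ancestors of a858305: {5aa0ce6, a858305}.
Common ancestors: {5aa0ce6}.
The only common ancestor is 5aa0ce6, so it is the merge base.

5aa0ce6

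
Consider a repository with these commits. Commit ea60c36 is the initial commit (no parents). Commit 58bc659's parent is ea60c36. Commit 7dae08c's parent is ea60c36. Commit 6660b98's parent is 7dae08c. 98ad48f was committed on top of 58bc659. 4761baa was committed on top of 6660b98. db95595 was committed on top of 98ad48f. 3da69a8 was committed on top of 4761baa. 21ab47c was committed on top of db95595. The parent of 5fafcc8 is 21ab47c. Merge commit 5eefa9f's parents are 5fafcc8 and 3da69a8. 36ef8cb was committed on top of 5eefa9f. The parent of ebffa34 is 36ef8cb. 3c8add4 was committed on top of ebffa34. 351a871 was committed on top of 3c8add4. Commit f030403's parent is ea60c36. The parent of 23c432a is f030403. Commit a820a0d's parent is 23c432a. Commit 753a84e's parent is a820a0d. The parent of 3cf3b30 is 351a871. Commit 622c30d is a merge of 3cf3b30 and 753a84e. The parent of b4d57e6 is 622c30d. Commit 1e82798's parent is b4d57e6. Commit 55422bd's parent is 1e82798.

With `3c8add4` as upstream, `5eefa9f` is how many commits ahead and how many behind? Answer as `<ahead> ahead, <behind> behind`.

Reachable from 5eefa9f: {21ab47c, 3da69a8, 4761baa, 58bc659, 5eefa9f, 5fafcc8, 6660b98, 7dae08c, 98ad48f, db95595, ea60c36}.
Reachable from 3c8add4: {21ab47c, 36ef8cb, 3c8add4, 3da69a8, 4761baa, 58bc659, 5eefa9f, 5fafcc8, 6660b98, 7dae08c, 98ad48f, db95595, ea60c36, ebffa34}.
Only in 5eefa9f's history (ahead): {} — 0.
Only in 3c8add4's history (behind): {36ef8cb, 3c8add4, ebffa34} — 3.

0 ahead, 3 behind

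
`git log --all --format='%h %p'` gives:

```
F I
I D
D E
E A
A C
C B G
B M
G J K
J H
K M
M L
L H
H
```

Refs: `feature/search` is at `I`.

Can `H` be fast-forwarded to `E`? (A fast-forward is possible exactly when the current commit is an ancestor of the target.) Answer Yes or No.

A fast-forward from H to E is possible iff H is an ancestor of E.
Ancestors of E: {A, B, C, E, G, H, J, K, L, M}.
H is among them, so fast-forward is possible.

Yes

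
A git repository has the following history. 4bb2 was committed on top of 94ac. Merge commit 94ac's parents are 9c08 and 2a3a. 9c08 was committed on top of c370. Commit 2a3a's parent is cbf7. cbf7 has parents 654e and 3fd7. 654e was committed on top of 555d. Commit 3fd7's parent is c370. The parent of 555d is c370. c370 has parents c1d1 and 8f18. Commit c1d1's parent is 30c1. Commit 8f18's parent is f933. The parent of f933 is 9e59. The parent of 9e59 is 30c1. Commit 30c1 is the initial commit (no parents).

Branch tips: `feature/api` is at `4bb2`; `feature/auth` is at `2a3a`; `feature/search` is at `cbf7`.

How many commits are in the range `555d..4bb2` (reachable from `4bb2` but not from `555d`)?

Reachable from 4bb2: {2a3a, 30c1, 3fd7, 4bb2, 555d, 654e, 8f18, 94ac, 9c08, 9e59, c1d1, c370, cbf7, f933}.
Reachable from 555d: {30c1, 555d, 8f18, 9e59, c1d1, c370, f933}.
In 4bb2's history but not 555d's: {2a3a, 3fd7, 4bb2, 654e, 94ac, 9c08, cbf7} — 7 commits.

7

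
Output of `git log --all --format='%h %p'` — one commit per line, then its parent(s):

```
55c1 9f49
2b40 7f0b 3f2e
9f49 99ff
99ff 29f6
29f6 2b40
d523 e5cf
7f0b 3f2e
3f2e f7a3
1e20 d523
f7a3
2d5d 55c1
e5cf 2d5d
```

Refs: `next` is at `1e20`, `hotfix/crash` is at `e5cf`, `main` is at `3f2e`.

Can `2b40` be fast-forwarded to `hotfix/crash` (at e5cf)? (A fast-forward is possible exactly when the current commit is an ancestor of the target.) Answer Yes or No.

A fast-forward from 2b40 to e5cf is possible iff 2b40 is an ancestor of e5cf.
Ancestors of e5cf: {29f6, 2b40, 2d5d, 3f2e, 55c1, 7f0b, 99ff, 9f49, e5cf, f7a3}.
2b40 is among them, so fast-forward is possible.

Yes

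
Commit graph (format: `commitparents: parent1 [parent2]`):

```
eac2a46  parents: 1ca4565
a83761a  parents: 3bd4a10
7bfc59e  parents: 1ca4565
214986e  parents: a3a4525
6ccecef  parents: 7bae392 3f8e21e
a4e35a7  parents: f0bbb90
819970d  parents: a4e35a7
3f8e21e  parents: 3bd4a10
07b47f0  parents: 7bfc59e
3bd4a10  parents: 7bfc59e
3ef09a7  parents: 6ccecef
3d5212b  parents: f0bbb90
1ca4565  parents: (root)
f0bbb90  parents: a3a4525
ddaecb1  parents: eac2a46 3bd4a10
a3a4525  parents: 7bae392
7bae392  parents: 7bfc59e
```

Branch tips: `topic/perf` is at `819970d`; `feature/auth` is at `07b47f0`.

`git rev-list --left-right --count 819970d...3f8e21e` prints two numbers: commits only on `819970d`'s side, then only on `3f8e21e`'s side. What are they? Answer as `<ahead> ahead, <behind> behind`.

Reachable from 819970d: {1ca4565, 7bae392, 7bfc59e, 819970d, a3a4525, a4e35a7, f0bbb90}.
Reachable from 3f8e21e: {1ca4565, 3bd4a10, 3f8e21e, 7bfc59e}.
Only in 819970d's history (ahead): {7bae392, 819970d, a3a4525, a4e35a7, f0bbb90} — 5.
Only in 3f8e21e's history (behind): {3bd4a10, 3f8e21e} — 2.

5 ahead, 2 behind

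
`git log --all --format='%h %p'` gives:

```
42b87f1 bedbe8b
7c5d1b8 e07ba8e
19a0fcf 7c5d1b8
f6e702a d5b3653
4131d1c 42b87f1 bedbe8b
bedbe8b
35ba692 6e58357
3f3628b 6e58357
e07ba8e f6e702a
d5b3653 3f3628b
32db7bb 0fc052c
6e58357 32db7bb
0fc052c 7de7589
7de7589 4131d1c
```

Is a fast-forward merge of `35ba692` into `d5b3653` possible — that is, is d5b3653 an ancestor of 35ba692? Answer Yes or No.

No

A fast-forward from d5b3653 to 35ba692 is possible iff d5b3653 is an ancestor of 35ba692.
Ancestors of 35ba692: {0fc052c, 32db7bb, 35ba692, 4131d1c, 42b87f1, 6e58357, 7de7589, bedbe8b}.
d5b3653 is not among them, so fast-forward is not possible.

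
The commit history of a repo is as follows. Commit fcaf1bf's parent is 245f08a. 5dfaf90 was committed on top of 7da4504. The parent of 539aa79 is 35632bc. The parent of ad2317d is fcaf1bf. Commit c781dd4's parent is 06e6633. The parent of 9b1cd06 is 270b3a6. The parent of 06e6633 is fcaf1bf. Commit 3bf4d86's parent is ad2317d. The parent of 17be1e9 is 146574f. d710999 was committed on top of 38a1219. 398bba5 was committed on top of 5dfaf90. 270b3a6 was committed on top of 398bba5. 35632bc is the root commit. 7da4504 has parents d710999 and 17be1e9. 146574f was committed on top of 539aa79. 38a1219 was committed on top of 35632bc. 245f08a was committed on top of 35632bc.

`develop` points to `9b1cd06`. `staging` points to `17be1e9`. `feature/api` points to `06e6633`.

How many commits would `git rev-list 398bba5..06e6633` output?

Reachable from 06e6633: {06e6633, 245f08a, 35632bc, fcaf1bf}.
Reachable from 398bba5: {146574f, 17be1e9, 35632bc, 38a1219, 398bba5, 539aa79, 5dfaf90, 7da4504, d710999}.
In 06e6633's history but not 398bba5's: {06e6633, 245f08a, fcaf1bf} — 3 commits.

3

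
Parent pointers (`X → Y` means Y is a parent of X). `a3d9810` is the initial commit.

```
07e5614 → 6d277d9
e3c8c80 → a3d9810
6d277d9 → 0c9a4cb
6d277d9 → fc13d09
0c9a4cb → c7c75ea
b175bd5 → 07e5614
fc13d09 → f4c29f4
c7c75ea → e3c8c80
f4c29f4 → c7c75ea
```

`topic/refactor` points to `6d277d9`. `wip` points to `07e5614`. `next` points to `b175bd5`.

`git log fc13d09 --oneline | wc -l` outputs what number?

5

Walking parent pointers from fc13d09: reachable set = {a3d9810, c7c75ea, e3c8c80, f4c29f4, fc13d09}.
That is 5 commits.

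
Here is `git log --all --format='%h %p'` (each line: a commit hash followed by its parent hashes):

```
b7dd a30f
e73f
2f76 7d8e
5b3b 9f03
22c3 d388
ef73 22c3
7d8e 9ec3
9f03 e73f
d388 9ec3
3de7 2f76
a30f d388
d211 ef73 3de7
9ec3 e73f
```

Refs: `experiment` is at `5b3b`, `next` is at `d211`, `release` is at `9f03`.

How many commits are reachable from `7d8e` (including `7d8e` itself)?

Walking parent pointers from 7d8e: reachable set = {7d8e, 9ec3, e73f}.
That is 3 commits.

3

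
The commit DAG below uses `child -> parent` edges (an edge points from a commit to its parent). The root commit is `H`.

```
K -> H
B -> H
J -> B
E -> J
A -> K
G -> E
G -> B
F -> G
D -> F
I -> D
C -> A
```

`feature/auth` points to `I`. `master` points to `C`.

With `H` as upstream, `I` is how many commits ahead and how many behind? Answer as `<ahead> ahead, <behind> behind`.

Reachable from I: {B, D, E, F, G, H, I, J}.
Reachable from H: {H}.
Only in I's history (ahead): {B, D, E, F, G, I, J} — 7.
Only in H's history (behind): {} — 0.

7 ahead, 0 behind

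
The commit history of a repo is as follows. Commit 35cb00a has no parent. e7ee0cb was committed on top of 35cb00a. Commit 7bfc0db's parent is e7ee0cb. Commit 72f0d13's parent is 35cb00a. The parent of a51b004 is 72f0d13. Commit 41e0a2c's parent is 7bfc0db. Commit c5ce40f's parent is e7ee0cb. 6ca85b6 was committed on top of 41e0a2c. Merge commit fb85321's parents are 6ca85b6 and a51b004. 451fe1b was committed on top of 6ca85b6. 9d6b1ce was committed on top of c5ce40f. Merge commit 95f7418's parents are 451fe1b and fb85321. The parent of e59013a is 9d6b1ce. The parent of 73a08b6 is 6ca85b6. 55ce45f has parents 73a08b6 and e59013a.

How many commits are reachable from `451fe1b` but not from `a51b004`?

Reachable from 451fe1b: {35cb00a, 41e0a2c, 451fe1b, 6ca85b6, 7bfc0db, e7ee0cb}.
Reachable from a51b004: {35cb00a, 72f0d13, a51b004}.
In 451fe1b's history but not a51b004's: {41e0a2c, 451fe1b, 6ca85b6, 7bfc0db, e7ee0cb} — 5 commits.

5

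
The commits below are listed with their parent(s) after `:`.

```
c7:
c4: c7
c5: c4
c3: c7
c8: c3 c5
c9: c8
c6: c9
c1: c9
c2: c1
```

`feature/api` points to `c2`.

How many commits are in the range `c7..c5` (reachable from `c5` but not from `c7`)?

2

Reachable from c5: {c4, c5, c7}.
Reachable from c7: {c7}.
In c5's history but not c7's: {c4, c5} — 2 commits.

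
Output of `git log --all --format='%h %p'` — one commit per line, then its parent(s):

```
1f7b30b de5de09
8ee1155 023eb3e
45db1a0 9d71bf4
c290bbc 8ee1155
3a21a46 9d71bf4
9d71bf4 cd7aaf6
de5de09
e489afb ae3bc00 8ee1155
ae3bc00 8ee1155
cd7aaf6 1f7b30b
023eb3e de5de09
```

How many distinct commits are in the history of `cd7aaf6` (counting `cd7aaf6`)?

3

Walking parent pointers from cd7aaf6: reachable set = {1f7b30b, cd7aaf6, de5de09}.
That is 3 commits.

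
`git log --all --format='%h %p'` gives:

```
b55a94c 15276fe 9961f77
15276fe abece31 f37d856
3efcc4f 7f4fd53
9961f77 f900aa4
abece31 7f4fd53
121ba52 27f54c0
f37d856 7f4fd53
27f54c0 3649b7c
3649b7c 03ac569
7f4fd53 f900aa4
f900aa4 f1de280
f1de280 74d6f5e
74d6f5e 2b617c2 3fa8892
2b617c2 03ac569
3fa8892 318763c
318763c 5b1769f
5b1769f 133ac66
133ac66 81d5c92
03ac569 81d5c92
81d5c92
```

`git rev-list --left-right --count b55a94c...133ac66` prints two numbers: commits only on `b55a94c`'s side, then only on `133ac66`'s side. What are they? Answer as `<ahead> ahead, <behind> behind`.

14 ahead, 0 behind

Reachable from b55a94c: {03ac569, 133ac66, 15276fe, 2b617c2, 318763c, 3fa8892, 5b1769f, 74d6f5e, 7f4fd53, 81d5c92, 9961f77, abece31, b55a94c, f1de280, f37d856, f900aa4}.
Reachable from 133ac66: {133ac66, 81d5c92}.
Only in b55a94c's history (ahead): {03ac569, 15276fe, 2b617c2, 318763c, 3fa8892, 5b1769f, 74d6f5e, 7f4fd53, 9961f77, abece31, b55a94c, f1de280, f37d856, f900aa4} — 14.
Only in 133ac66's history (behind): {} — 0.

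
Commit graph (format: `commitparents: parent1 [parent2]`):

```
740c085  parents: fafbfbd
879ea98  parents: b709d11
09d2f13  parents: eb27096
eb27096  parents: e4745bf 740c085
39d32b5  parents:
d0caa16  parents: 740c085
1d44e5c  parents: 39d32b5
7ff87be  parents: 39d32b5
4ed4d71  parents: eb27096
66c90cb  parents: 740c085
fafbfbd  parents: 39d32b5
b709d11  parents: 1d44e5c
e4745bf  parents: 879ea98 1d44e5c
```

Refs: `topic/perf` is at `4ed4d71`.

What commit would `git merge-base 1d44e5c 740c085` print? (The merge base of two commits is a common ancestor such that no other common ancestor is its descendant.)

Ancestors of 1d44e5c: {1d44e5c, 39d32b5}.
Ancestors of 740c085: {39d32b5, 740c085, fafbfbd}.
Common ancestors: {39d32b5}.
The only common ancestor is 39d32b5, so it is the merge base.

39d32b5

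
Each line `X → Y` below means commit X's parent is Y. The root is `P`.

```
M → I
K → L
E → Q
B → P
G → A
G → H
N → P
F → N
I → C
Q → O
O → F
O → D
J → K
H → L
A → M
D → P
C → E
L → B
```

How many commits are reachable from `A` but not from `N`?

9

Reachable from A: {A, C, D, E, F, I, M, N, O, P, Q}.
Reachable from N: {N, P}.
In A's history but not N's: {A, C, D, E, F, I, M, O, Q} — 9 commits.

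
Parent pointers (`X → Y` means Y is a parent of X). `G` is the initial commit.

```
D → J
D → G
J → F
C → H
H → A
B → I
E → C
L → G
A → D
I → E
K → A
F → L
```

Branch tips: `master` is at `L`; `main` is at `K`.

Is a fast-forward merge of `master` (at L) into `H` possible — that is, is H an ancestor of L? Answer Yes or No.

No

A fast-forward from H to L is possible iff H is an ancestor of L.
Ancestors of L: {G, L}.
H is not among them, so fast-forward is not possible.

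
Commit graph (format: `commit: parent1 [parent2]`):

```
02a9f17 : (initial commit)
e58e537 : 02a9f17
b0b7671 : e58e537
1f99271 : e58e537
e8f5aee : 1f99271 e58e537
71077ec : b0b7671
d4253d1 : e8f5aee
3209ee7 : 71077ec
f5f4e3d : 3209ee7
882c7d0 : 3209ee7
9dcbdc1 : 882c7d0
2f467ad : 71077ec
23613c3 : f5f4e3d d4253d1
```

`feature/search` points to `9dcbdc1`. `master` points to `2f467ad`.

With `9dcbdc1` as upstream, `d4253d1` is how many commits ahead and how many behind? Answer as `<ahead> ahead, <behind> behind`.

3 ahead, 5 behind

Reachable from d4253d1: {02a9f17, 1f99271, d4253d1, e58e537, e8f5aee}.
Reachable from 9dcbdc1: {02a9f17, 3209ee7, 71077ec, 882c7d0, 9dcbdc1, b0b7671, e58e537}.
Only in d4253d1's history (ahead): {1f99271, d4253d1, e8f5aee} — 3.
Only in 9dcbdc1's history (behind): {3209ee7, 71077ec, 882c7d0, 9dcbdc1, b0b7671} — 5.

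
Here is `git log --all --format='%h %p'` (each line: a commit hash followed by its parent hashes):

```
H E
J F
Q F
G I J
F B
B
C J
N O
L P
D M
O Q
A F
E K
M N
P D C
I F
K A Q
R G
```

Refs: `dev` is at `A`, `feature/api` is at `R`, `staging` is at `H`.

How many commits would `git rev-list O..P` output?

Reachable from P: {B, C, D, F, J, M, N, O, P, Q}.
Reachable from O: {B, F, O, Q}.
In P's history but not O's: {C, D, J, M, N, P} — 6 commits.

6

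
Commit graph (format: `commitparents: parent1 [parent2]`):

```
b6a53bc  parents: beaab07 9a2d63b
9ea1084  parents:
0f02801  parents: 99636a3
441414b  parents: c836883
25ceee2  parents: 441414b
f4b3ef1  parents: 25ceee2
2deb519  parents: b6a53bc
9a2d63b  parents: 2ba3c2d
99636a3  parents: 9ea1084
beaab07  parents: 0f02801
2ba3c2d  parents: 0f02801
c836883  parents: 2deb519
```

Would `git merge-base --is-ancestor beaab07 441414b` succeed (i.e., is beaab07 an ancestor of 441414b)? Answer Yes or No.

Yes

Ancestors of 441414b (commits reachable by following parents): {0f02801, 2ba3c2d, 2deb519, 441414b, 99636a3, 9a2d63b, 9ea1084, b6a53bc, beaab07, c836883}.
beaab07 is in that set, so it is an ancestor of 441414b.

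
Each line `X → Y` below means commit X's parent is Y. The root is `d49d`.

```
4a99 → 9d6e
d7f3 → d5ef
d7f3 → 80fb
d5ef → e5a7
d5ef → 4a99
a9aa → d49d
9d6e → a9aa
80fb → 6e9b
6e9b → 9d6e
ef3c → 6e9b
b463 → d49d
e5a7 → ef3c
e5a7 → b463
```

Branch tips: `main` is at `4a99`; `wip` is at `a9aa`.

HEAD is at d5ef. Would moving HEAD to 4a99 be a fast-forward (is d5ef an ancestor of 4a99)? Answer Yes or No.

No

A fast-forward from d5ef to 4a99 is possible iff d5ef is an ancestor of 4a99.
Ancestors of 4a99: {4a99, 9d6e, a9aa, d49d}.
d5ef is not among them, so fast-forward is not possible.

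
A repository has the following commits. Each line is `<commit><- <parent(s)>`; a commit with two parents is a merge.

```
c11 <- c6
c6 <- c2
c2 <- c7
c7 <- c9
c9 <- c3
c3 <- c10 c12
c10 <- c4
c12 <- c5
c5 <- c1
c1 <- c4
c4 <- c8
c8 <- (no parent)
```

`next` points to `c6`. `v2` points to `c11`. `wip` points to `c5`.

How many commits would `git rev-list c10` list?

Walking parent pointers from c10: reachable set = {c10, c4, c8}.
That is 3 commits.

3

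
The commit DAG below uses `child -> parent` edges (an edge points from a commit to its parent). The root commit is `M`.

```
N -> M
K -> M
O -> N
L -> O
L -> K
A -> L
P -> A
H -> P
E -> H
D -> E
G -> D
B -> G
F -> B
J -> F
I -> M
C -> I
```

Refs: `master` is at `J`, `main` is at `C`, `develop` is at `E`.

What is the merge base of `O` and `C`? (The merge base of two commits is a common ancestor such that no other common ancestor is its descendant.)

Ancestors of O: {M, N, O}.
Ancestors of C: {C, I, M}.
Common ancestors: {M}.
The only common ancestor is M, so it is the merge base.

M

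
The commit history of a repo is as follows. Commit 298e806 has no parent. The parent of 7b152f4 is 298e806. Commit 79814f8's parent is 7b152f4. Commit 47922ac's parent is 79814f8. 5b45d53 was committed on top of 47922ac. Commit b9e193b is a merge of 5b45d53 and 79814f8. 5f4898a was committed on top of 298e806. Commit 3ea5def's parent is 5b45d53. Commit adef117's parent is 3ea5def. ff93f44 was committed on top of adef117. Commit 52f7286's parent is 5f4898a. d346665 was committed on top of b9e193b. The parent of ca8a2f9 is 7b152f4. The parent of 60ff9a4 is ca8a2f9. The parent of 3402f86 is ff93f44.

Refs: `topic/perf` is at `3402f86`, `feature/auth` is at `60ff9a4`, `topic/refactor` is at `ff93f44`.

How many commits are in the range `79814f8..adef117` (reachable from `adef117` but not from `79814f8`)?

Reachable from adef117: {298e806, 3ea5def, 47922ac, 5b45d53, 79814f8, 7b152f4, adef117}.
Reachable from 79814f8: {298e806, 79814f8, 7b152f4}.
In adef117's history but not 79814f8's: {3ea5def, 47922ac, 5b45d53, adef117} — 4 commits.

4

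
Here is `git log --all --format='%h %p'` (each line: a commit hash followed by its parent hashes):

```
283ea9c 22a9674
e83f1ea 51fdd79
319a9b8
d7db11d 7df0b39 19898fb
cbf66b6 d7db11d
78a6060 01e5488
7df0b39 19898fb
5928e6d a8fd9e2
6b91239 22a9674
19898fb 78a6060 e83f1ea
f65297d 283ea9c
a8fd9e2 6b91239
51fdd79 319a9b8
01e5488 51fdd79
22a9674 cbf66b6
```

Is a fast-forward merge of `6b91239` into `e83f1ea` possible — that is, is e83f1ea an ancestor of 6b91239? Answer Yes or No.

A fast-forward from e83f1ea to 6b91239 is possible iff e83f1ea is an ancestor of 6b91239.
Ancestors of 6b91239: {01e5488, 19898fb, 22a9674, 319a9b8, 51fdd79, 6b91239, 78a6060, 7df0b39, cbf66b6, d7db11d, e83f1ea}.
e83f1ea is among them, so fast-forward is possible.

Yes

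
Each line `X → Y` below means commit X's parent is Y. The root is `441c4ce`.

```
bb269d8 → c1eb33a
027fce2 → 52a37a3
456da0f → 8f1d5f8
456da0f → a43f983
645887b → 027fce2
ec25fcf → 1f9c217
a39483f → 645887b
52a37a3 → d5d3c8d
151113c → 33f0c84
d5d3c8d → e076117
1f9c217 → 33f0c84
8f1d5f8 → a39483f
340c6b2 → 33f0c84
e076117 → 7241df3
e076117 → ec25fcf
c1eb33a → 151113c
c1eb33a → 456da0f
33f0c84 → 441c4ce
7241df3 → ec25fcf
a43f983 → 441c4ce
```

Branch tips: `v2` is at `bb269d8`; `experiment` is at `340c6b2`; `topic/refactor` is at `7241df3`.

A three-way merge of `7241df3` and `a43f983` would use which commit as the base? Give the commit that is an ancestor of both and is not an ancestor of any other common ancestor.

Ancestors of 7241df3: {1f9c217, 33f0c84, 441c4ce, 7241df3, ec25fcf}.
Ancestors of a43f983: {441c4ce, a43f983}.
Common ancestors: {441c4ce}.
The only common ancestor is 441c4ce, so it is the merge base.

441c4ce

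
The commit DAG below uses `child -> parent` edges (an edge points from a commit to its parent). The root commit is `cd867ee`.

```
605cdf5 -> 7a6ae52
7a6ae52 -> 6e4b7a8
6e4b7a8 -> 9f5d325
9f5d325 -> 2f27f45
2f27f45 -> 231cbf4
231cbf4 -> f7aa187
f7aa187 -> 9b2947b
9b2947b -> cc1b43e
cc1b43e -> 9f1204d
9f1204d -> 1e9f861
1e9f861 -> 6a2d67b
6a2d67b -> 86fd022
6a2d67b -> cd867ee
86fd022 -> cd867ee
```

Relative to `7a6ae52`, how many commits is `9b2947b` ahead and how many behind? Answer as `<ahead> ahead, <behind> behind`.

0 ahead, 6 behind

Reachable from 9b2947b: {1e9f861, 6a2d67b, 86fd022, 9b2947b, 9f1204d, cc1b43e, cd867ee}.
Reachable from 7a6ae52: {1e9f861, 231cbf4, 2f27f45, 6a2d67b, 6e4b7a8, 7a6ae52, 86fd022, 9b2947b, 9f1204d, 9f5d325, cc1b43e, cd867ee, f7aa187}.
Only in 9b2947b's history (ahead): {} — 0.
Only in 7a6ae52's history (behind): {231cbf4, 2f27f45, 6e4b7a8, 7a6ae52, 9f5d325, f7aa187} — 6.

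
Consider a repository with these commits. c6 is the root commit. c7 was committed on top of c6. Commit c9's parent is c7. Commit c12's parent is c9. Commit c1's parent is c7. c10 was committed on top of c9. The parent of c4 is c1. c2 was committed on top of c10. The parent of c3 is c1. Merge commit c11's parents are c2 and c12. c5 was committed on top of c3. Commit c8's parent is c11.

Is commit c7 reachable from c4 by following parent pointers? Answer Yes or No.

Ancestors of c4 (commits reachable by following parents): {c1, c4, c6, c7}.
c7 is in that set, so it is an ancestor of c4.

Yes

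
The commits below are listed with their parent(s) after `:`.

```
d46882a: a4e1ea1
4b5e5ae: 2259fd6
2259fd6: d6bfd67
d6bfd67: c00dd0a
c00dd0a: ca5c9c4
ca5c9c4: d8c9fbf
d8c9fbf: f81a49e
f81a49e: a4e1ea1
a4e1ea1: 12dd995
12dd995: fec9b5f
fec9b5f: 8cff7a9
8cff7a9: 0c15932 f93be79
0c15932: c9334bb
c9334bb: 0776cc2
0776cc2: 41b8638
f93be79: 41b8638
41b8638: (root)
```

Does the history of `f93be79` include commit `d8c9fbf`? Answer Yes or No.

Ancestors of f93be79: {41b8638, f93be79}.
d8c9fbf is not in that set, so it is not an ancestor of f93be79.

No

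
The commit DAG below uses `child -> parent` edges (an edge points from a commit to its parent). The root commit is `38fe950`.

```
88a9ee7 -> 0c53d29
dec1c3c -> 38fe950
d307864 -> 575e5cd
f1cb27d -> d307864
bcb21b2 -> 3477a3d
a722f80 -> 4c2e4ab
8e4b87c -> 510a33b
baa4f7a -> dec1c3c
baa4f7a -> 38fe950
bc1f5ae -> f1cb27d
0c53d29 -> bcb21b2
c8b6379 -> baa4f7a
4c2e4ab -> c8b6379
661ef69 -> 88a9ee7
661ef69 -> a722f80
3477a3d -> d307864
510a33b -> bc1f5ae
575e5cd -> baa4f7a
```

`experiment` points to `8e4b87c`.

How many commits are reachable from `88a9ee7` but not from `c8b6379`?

6

Reachable from 88a9ee7: {0c53d29, 3477a3d, 38fe950, 575e5cd, 88a9ee7, baa4f7a, bcb21b2, d307864, dec1c3c}.
Reachable from c8b6379: {38fe950, baa4f7a, c8b6379, dec1c3c}.
In 88a9ee7's history but not c8b6379's: {0c53d29, 3477a3d, 575e5cd, 88a9ee7, bcb21b2, d307864} — 6 commits.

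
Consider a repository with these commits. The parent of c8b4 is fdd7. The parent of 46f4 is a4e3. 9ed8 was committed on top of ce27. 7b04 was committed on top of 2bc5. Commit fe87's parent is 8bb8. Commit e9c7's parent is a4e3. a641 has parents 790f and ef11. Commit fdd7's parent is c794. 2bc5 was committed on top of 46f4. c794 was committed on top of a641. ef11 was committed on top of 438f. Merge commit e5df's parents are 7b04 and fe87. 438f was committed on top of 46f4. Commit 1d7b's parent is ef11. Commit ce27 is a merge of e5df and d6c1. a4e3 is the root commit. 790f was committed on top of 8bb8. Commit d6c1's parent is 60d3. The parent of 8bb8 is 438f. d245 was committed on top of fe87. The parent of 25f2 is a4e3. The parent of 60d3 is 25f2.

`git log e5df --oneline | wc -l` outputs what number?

Walking parent pointers from e5df: reachable set = {2bc5, 438f, 46f4, 7b04, 8bb8, a4e3, e5df, fe87}.
That is 8 commits.

8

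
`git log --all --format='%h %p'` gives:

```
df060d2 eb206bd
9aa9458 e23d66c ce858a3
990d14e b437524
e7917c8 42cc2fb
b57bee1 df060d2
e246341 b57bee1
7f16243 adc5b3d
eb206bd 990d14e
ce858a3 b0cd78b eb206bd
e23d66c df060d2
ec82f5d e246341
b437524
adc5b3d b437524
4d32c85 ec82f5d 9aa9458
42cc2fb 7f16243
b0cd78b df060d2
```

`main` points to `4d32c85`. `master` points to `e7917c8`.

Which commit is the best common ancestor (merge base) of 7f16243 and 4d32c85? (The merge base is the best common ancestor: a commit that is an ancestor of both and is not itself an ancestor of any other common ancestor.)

Ancestors of 7f16243: {7f16243, adc5b3d, b437524}.
Ancestors of 4d32c85: {4d32c85, 990d14e, 9aa9458, b0cd78b, b437524, b57bee1, ce858a3, df060d2, e23d66c, e246341, eb206bd, ec82f5d}.
Common ancestors: {b437524}.
The only common ancestor is b437524, so it is the merge base.

b437524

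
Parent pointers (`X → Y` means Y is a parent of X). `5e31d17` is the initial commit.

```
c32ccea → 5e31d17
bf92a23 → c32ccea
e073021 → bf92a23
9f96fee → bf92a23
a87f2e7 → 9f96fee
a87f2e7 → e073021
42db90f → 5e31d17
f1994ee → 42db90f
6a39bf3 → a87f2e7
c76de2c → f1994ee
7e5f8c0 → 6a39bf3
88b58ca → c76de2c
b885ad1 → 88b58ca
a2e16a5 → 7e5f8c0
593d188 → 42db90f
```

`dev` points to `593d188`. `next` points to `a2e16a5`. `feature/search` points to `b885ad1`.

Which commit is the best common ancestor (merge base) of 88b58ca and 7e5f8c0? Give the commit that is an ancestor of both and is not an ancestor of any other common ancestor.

Ancestors of 88b58ca: {42db90f, 5e31d17, 88b58ca, c76de2c, f1994ee}.
Ancestors of 7e5f8c0: {5e31d17, 6a39bf3, 7e5f8c0, 9f96fee, a87f2e7, bf92a23, c32ccea, e073021}.
Common ancestors: {5e31d17}.
The only common ancestor is 5e31d17, so it is the merge base.

5e31d17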